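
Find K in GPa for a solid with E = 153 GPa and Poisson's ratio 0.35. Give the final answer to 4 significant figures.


K = E / (3*(1-2*nu))
K = 153 / (3*(1-2*0.35))
K = 170 GPa


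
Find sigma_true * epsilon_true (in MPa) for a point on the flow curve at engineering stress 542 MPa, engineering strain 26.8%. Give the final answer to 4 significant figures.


sigma_true = sigma_eng * (1 + epsilon_eng)
sigma_true = 542 * (1 + 0.268) = 687.256 MPa
epsilon_true = ln(1 + epsilon_eng)
epsilon_true = ln(1 + 0.268) = 0.237441
sigma_true * epsilon_true = 687.256 * 0.237441 = 163.2 MPa


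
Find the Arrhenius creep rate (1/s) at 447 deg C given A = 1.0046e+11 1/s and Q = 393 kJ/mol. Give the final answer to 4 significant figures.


rate = A * exp(-Q / (R*T))
T = 447 + 273.15 = 720.15 K
rate = 1.0046e+11 * exp(-393e3 / (8.314 * 720.15))
rate = 3.13e-18 1/s


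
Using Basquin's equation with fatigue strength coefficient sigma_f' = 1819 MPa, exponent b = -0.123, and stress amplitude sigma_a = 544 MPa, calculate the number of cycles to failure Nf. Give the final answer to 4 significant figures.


sigma_a = sigma_f' * (2*Nf)^b
2*Nf = (sigma_a / sigma_f')^(1/b)
2*Nf = (544 / 1819)^(1/-0.123)
2*Nf = 18283.7
Nf = 9142 cycles


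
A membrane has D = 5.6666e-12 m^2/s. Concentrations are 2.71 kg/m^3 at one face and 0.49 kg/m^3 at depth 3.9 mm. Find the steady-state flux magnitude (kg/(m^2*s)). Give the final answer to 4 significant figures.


J = -D * (dC/dx) = D * (C1 - C2) / dx
J = 5.6666e-12 * (2.71 - 0.49) / 3.9e-03
J = 3.226e-09 kg/(m^2*s)


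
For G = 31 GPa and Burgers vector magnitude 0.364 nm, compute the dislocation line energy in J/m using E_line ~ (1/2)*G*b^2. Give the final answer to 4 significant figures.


E = G*b^2/2
b = 0.364 nm = 3.64e-10 m
G = 31 GPa = 3.1e+10 Pa
E = 0.5 * 3.1e+10 * (3.64e-10)^2
E = 2.054e-09 J/m


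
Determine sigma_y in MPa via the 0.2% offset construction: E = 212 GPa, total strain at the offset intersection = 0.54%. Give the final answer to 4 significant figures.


Offset strain = 0.002
Elastic strain at yield = total_strain - offset = 5.4e-03 - 0.002 = 3.4e-03
sigma_y = E * elastic_strain = 212000 * 3.4e-03
sigma_y = 720.8 MPa


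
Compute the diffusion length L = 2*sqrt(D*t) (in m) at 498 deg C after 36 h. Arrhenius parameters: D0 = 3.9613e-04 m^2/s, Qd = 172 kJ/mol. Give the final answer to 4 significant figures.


Step 1: D = D0 * exp(-Qd/(R*T))
T = 771.15 K
D = 3.9613e-04 * exp(-172e3 / (8.314 * 771.15)) = 8.84748e-16 m^2/s
Step 2: L = 2*sqrt(D*t)
t = 36 h = 129600 s
L = 2*sqrt(8.84748e-16 * 129600) = 2.142e-05 m


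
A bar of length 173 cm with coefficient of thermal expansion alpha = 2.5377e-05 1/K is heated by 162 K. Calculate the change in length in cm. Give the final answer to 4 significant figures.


dL = L0 * alpha * dT
dL = 173 * 2.5377e-05 * 162
dL = 0.7112 cm


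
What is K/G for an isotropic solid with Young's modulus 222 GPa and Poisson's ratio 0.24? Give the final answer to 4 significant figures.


G = E / (2*(1+nu))
G = 222 / (2*(1+0.24)) = 89.5161 GPa
K = E / (3*(1-2*nu))
K = 222 / (3*(1-2*0.24)) = 142.308 GPa
K/G = 142.308 / 89.5161 = 1.59


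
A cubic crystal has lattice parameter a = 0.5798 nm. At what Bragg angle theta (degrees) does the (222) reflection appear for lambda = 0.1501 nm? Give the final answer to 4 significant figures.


d = a / sqrt(h^2+k^2+l^2)
d = 0.5798 / sqrt(12) = 0.167374 nm
lambda = 2*d*sin(theta)  =>  sin(theta) = lambda / (2*d)
sin(theta) = 0.1501 / (2 * 0.167374) = 0.448397
theta = 26.64 deg


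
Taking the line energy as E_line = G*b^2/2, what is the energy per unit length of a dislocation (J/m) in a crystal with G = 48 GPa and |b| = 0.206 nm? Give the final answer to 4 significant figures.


E = G*b^2/2
b = 0.206 nm = 2.06e-10 m
G = 48 GPa = 4.8e+10 Pa
E = 0.5 * 4.8e+10 * (2.06e-10)^2
E = 1.018e-09 J/m


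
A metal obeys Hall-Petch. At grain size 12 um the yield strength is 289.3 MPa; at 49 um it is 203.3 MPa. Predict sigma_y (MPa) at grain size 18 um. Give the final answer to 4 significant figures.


sigma_y = sigma0 + k / sqrt(d)
1/sqrt(d1) = 1/sqrt(1.2e-05) = 288.675;  1/sqrt(d2) = 142.857
k = (sigma1 - sigma2) / (1/sqrt(d1) - 1/sqrt(d2)) = (289.3 - 203.3) / (288.675 - 142.857) = 0.589776 MPa*m^0.5
sigma0 = sigma1 - k/sqrt(d1) = 289.3 - 0.589776*288.675 = 119.046 MPa
sigma_y(d3) = 119.046 + 0.589776 / sqrt(1.8e-05) = 258.1 MPa


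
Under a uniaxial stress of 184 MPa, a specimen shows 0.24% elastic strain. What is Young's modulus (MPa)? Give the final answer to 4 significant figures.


E = sigma / epsilon
epsilon = 0.24% = 2.4e-03
E = 184 / 2.4e-03
E = 76670 MPa


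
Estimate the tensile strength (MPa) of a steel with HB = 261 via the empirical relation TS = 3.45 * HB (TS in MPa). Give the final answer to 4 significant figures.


TS (MPa) = 3.45 * HB
TS = 3.45 * 261
TS = 900.5 MPa


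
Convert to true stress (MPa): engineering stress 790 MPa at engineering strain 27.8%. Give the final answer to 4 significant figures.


sigma_true = sigma_eng * (1 + epsilon_eng)
sigma_true = 790 * (1 + 0.278)
sigma_true = 1010 MPa


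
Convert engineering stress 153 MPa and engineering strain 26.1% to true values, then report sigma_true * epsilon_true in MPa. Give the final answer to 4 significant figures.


sigma_true = sigma_eng * (1 + epsilon_eng)
sigma_true = 153 * (1 + 0.261) = 192.933 MPa
epsilon_true = ln(1 + epsilon_eng)
epsilon_true = ln(1 + 0.261) = 0.231905
sigma_true * epsilon_true = 192.933 * 0.231905 = 44.74 MPa


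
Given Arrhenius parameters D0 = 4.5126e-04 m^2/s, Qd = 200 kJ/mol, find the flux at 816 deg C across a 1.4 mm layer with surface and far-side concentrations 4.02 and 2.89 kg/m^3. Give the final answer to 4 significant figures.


Step 1: D = D0 * exp(-Qd/(R*T))
T = 816 + 273.15 = 1089.15 K
D = 4.5126e-04 * exp(-200e3 / (8.314 * 1089.15)) = 1.15415e-13 m^2/s
Step 2: J = D * (C1 - C2) / dx
J = 1.15415e-13 * (4.02 - 2.89) / 1.4e-03
J = 9.316e-11 kg/(m^2*s)


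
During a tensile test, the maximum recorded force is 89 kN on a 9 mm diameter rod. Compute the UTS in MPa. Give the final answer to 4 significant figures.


A0 = pi*(d/2)^2 = pi*(9/2)^2 = 63.6173 mm^2
UTS = F_max / A0 = 89*1000 / 63.6173
UTS = 1399 MPa


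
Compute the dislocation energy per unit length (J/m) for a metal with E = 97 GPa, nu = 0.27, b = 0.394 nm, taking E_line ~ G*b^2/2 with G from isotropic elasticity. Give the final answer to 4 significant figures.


Step 1: G = E / (2*(1+nu))
G = 97 / (2*(1+0.27)) = 38.189 GPa = 3.8189e+10 Pa
Step 2: E_line = G*b^2/2
b = 0.394 nm = 3.94e-10 m
E_line = 0.5 * 3.8189e+10 * (3.94e-10)^2 = 2.964e-09 J/m


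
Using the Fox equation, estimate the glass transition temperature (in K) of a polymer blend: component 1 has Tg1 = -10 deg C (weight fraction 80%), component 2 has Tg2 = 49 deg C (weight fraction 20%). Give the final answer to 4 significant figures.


1/Tg = w1/Tg1 + w2/Tg2 (in Kelvin)
Tg1 = 263.15 K, Tg2 = 322.15 K
1/Tg = 0.8/263.15 + 0.2/322.15
Tg = 273.2 K


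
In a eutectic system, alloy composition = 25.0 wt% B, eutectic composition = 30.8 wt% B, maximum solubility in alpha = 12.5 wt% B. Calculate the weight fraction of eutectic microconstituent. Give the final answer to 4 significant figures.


f_primary = (C_e - C0) / (C_e - C_alpha_max)
f_primary = (30.8 - 25.0) / (30.8 - 12.5)
f_primary = 0.31694
f_eutectic = 1 - 0.31694 = 0.6831


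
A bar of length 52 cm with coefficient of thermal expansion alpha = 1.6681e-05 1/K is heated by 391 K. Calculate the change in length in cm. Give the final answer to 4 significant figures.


dL = L0 * alpha * dT
dL = 52 * 1.6681e-05 * 391
dL = 0.3392 cm


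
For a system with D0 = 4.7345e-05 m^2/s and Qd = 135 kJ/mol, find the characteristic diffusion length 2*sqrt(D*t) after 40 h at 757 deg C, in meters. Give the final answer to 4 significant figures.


Step 1: D = D0 * exp(-Qd/(R*T))
T = 1030.15 K
D = 4.7345e-05 * exp(-135e3 / (8.314 * 1030.15)) = 6.75672e-12 m^2/s
Step 2: L = 2*sqrt(D*t)
t = 40 h = 144000 s
L = 2*sqrt(6.75672e-12 * 144000) = 1.973e-03 m


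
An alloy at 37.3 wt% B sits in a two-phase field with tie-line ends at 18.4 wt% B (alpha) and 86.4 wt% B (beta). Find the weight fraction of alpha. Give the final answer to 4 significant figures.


f_alpha = (C_beta - C0) / (C_beta - C_alpha)
f_alpha = (86.4 - 37.3) / (86.4 - 18.4)
f_alpha = 0.7221


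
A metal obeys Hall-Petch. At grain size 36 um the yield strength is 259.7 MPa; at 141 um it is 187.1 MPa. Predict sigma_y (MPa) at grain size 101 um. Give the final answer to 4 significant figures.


sigma_y = sigma0 + k / sqrt(d)
1/sqrt(d1) = 1/sqrt(3.6e-05) = 166.667;  1/sqrt(d2) = 84.2152
k = (sigma1 - sigma2) / (1/sqrt(d1) - 1/sqrt(d2)) = (259.7 - 187.1) / (166.667 - 84.2152) = 0.880518 MPa*m^0.5
sigma0 = sigma1 - k/sqrt(d1) = 259.7 - 0.880518*166.667 = 112.947 MPa
sigma_y(d3) = 112.947 + 0.880518 / sqrt(1.01e-04) = 200.6 MPa


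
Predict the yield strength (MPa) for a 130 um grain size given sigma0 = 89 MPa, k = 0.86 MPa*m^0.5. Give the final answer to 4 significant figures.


sigma_y = sigma0 + k / sqrt(d)
d = 130 um = 1.3e-04 m
sigma_y = 89 + 0.86 / sqrt(1.3e-04)
sigma_y = 164.4 MPa


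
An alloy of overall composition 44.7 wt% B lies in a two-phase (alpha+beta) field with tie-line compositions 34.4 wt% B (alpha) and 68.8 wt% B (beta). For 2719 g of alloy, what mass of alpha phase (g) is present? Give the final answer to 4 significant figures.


f_alpha = (C_beta - C0) / (C_beta - C_alpha)
f_alpha = (68.8 - 44.7) / (68.8 - 34.4) = 0.700581
m_alpha = f_alpha * m_total = 0.700581 * 2719 = 1905 g


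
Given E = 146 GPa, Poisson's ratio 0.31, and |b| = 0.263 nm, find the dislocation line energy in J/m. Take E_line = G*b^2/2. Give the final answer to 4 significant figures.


Step 1: G = E / (2*(1+nu))
G = 146 / (2*(1+0.31)) = 55.7252 GPa = 5.57252e+10 Pa
Step 2: E_line = G*b^2/2
b = 0.263 nm = 2.63e-10 m
E_line = 0.5 * 5.57252e+10 * (2.63e-10)^2 = 1.927e-09 J/m


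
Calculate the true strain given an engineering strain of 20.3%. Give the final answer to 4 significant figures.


epsilon_true = ln(1 + epsilon_eng)
epsilon_true = ln(1 + 0.203)
epsilon_true = 0.1848


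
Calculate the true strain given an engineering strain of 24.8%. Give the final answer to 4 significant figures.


epsilon_true = ln(1 + epsilon_eng)
epsilon_true = ln(1 + 0.248)
epsilon_true = 0.2215


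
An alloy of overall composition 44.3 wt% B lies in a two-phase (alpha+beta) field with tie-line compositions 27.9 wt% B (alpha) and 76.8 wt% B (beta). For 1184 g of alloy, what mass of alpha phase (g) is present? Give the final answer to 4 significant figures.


f_alpha = (C_beta - C0) / (C_beta - C_alpha)
f_alpha = (76.8 - 44.3) / (76.8 - 27.9) = 0.664622
m_alpha = f_alpha * m_total = 0.664622 * 1184 = 786.9 g


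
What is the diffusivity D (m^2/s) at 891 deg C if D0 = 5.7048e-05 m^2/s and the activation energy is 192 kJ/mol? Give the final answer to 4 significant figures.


D = D0 * exp(-Qd / (R*T))
T = 1164.15 K
D = 5.7048e-05 * exp(-192e3 / (8.314 * 1164.15))
D = 1.384e-13 m^2/s


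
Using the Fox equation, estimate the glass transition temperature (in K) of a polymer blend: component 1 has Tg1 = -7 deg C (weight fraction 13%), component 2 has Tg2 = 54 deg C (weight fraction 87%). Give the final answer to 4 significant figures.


1/Tg = w1/Tg1 + w2/Tg2 (in Kelvin)
Tg1 = 266.15 K, Tg2 = 327.15 K
1/Tg = 0.13/266.15 + 0.87/327.15
Tg = 317.7 K


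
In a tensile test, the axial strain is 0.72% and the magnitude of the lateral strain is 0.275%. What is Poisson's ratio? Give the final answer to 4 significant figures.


nu = -epsilon_lat / epsilon_axial
Lateral strain is contraction (negative), so using magnitudes:
nu = 0.275 / 0.72
nu = 0.3819


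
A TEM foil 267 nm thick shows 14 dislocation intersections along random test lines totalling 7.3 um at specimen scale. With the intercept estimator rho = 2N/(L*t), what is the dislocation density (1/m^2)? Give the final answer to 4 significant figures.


rho = 2N / (L * t)
L = 7.3 um = 7.3e-06 m, t = 267 nm = 2.67e-07 m
rho = 2 * 14 / (7.3e-06 * 2.67e-07)
rho = 1.437e+13 1/m^2


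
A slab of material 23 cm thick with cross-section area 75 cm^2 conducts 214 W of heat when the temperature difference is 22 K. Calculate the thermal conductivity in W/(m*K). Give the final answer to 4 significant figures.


k = Q*L / (A*dT)
L = 0.23 m, A = 7.5e-03 m^2
k = 214 * 0.23 / (7.5e-03 * 22)
k = 298.3 W/(m*K)


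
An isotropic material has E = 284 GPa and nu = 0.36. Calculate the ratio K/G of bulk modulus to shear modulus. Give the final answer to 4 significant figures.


G = E / (2*(1+nu))
G = 284 / (2*(1+0.36)) = 104.412 GPa
K = E / (3*(1-2*nu))
K = 284 / (3*(1-2*0.36)) = 338.095 GPa
K/G = 338.095 / 104.412 = 3.238


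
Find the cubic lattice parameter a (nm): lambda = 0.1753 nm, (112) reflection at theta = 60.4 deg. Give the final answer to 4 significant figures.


d = lambda / (2*sin(theta))
d = 0.1753 / (2*sin(60.4 deg))
d = 0.100806 nm
a = d * sqrt(h^2+k^2+l^2) = 0.100806 * sqrt(6)
a = 0.2469 nm


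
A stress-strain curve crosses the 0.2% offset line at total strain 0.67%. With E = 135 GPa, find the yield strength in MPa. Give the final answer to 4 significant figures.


Offset strain = 0.002
Elastic strain at yield = total_strain - offset = 6.7e-03 - 0.002 = 4.7e-03
sigma_y = E * elastic_strain = 135000 * 4.7e-03
sigma_y = 634.5 MPa


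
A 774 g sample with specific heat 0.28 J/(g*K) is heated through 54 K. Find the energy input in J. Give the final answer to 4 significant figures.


Q = m * cp * dT
Q = 774 * 0.28 * 54
Q = 11700 J


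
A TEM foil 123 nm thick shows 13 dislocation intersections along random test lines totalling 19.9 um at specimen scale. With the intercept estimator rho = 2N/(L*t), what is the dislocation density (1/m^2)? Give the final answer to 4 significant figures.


rho = 2N / (L * t)
L = 19.9 um = 1.99e-05 m, t = 123 nm = 1.23e-07 m
rho = 2 * 13 / (1.99e-05 * 1.23e-07)
rho = 1.062e+13 1/m^2


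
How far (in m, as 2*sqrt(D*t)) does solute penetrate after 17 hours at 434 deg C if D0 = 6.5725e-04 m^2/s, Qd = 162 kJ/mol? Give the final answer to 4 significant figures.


Step 1: D = D0 * exp(-Qd/(R*T))
T = 707.15 K
D = 6.5725e-04 * exp(-162e3 / (8.314 * 707.15)) = 7.09477e-16 m^2/s
Step 2: L = 2*sqrt(D*t)
t = 17 h = 61200 s
L = 2*sqrt(7.09477e-16 * 61200) = 1.318e-05 m


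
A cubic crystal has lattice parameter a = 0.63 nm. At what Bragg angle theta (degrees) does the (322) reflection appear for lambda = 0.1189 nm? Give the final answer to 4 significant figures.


d = a / sqrt(h^2+k^2+l^2)
d = 0.63 / sqrt(17) = 0.152797 nm
lambda = 2*d*sin(theta)  =>  sin(theta) = lambda / (2*d)
sin(theta) = 0.1189 / (2 * 0.152797) = 0.389077
theta = 22.9 deg


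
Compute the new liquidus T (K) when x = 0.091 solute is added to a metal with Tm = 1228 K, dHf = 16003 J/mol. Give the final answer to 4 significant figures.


dT = R*Tm^2*x / dHf
dT = 8.314 * 1228^2 * 0.091 / 16003
dT = 71.293 K
T_new = 1228 - 71.293 = 1157 K


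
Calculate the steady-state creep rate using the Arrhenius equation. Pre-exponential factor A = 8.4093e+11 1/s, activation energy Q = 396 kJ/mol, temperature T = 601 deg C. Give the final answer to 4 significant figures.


rate = A * exp(-Q / (R*T))
T = 601 + 273.15 = 874.15 K
rate = 8.4093e+11 * exp(-396e3 / (8.314 * 874.15))
rate = 1.824e-12 1/s


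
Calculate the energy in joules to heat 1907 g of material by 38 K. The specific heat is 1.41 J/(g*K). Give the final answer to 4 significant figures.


Q = m * cp * dT
Q = 1907 * 1.41 * 38
Q = 102200 J


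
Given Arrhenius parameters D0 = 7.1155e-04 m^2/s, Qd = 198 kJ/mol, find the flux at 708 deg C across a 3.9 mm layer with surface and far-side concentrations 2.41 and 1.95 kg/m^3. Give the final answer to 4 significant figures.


Step 1: D = D0 * exp(-Qd/(R*T))
T = 708 + 273.15 = 981.15 K
D = 7.1155e-04 * exp(-198e3 / (8.314 * 981.15)) = 2.04487e-14 m^2/s
Step 2: J = D * (C1 - C2) / dx
J = 2.04487e-14 * (2.41 - 1.95) / 3.9e-03
J = 2.412e-12 kg/(m^2*s)


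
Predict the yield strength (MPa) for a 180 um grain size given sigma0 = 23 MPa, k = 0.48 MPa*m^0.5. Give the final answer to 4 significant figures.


sigma_y = sigma0 + k / sqrt(d)
d = 180 um = 1.8e-04 m
sigma_y = 23 + 0.48 / sqrt(1.8e-04)
sigma_y = 58.78 MPa


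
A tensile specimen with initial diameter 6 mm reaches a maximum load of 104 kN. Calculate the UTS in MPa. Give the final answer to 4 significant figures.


A0 = pi*(d/2)^2 = pi*(6/2)^2 = 28.2743 mm^2
UTS = F_max / A0 = 104*1000 / 28.2743
UTS = 3678 MPa


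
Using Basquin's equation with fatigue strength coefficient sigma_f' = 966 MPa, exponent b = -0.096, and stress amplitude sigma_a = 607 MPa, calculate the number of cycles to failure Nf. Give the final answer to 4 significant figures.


sigma_a = sigma_f' * (2*Nf)^b
2*Nf = (sigma_a / sigma_f')^(1/b)
2*Nf = (607 / 966)^(1/-0.096)
2*Nf = 126.463
Nf = 63.23 cycles


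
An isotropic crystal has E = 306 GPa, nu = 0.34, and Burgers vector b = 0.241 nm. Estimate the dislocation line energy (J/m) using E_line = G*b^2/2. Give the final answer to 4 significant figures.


Step 1: G = E / (2*(1+nu))
G = 306 / (2*(1+0.34)) = 114.179 GPa = 1.14179e+11 Pa
Step 2: E_line = G*b^2/2
b = 0.241 nm = 2.41e-10 m
E_line = 0.5 * 1.14179e+11 * (2.41e-10)^2 = 3.316e-09 J/m


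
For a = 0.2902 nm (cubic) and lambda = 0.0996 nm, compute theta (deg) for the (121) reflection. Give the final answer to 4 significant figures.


d = a / sqrt(h^2+k^2+l^2)
d = 0.2902 / sqrt(6) = 0.118474 nm
lambda = 2*d*sin(theta)  =>  sin(theta) = lambda / (2*d)
sin(theta) = 0.0996 / (2 * 0.118474) = 0.420347
theta = 24.86 deg


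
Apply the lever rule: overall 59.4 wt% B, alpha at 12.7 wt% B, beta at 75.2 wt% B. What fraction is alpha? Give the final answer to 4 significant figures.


f_alpha = (C_beta - C0) / (C_beta - C_alpha)
f_alpha = (75.2 - 59.4) / (75.2 - 12.7)
f_alpha = 0.2528


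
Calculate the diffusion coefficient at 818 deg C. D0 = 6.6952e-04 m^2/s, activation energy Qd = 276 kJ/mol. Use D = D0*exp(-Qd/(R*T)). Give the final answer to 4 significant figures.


D = D0 * exp(-Qd / (R*T))
T = 1091.15 K
D = 6.6952e-04 * exp(-276e3 / (8.314 * 1091.15))
D = 4.101e-17 m^2/s


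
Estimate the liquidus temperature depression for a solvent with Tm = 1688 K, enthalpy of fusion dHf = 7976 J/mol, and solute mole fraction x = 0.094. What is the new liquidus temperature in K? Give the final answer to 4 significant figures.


dT = R*Tm^2*x / dHf
dT = 8.314 * 1688^2 * 0.094 / 7976
dT = 279.189 K
T_new = 1688 - 279.189 = 1409 K


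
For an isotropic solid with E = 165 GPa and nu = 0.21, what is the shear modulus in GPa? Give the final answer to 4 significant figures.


G = E / (2*(1+nu))
G = 165 / (2*(1+0.21))
G = 68.18 GPa


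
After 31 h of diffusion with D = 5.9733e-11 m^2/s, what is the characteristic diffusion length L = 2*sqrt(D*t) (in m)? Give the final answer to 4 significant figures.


t = 31 hr = 111600 s
Diffusion length = 2*sqrt(D*t)
= 2*sqrt(5.9733e-11 * 111600)
= 5.164e-03 m


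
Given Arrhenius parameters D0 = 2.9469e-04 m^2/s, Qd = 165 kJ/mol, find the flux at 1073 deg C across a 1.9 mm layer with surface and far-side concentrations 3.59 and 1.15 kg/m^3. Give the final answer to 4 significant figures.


Step 1: D = D0 * exp(-Qd/(R*T))
T = 1073 + 273.15 = 1346.15 K
D = 2.9469e-04 * exp(-165e3 / (8.314 * 1346.15)) = 1.16585e-10 m^2/s
Step 2: J = D * (C1 - C2) / dx
J = 1.16585e-10 * (3.59 - 1.15) / 1.9e-03
J = 1.497e-07 kg/(m^2*s)


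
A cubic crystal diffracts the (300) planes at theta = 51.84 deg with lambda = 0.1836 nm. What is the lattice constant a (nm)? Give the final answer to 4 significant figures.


d = lambda / (2*sin(theta))
d = 0.1836 / (2*sin(51.84 deg))
d = 0.116751 nm
a = d * sqrt(h^2+k^2+l^2) = 0.116751 * sqrt(9)
a = 0.3503 nm


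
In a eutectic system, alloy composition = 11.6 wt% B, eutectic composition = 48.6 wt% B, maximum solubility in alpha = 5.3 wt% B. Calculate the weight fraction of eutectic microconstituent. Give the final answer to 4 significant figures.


f_primary = (C_e - C0) / (C_e - C_alpha_max)
f_primary = (48.6 - 11.6) / (48.6 - 5.3)
f_primary = 0.854503
f_eutectic = 1 - 0.854503 = 0.1455


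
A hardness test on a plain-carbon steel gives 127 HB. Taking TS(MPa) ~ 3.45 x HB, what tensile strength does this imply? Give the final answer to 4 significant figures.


TS (MPa) = 3.45 * HB
TS = 3.45 * 127
TS = 438.2 MPa


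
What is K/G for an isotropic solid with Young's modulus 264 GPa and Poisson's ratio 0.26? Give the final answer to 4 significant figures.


G = E / (2*(1+nu))
G = 264 / (2*(1+0.26)) = 104.762 GPa
K = E / (3*(1-2*nu))
K = 264 / (3*(1-2*0.26)) = 183.333 GPa
K/G = 183.333 / 104.762 = 1.75


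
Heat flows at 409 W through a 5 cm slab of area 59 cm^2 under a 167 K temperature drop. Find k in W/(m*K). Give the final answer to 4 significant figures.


k = Q*L / (A*dT)
L = 0.05 m, A = 5.9e-03 m^2
k = 409 * 0.05 / (5.9e-03 * 167)
k = 20.76 W/(m*K)


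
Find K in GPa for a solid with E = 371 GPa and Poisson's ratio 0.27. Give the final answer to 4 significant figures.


K = E / (3*(1-2*nu))
K = 371 / (3*(1-2*0.27))
K = 268.8 GPa


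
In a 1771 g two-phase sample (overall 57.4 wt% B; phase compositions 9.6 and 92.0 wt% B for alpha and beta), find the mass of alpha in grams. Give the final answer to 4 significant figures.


f_alpha = (C_beta - C0) / (C_beta - C_alpha)
f_alpha = (92.0 - 57.4) / (92.0 - 9.6) = 0.419903
m_alpha = f_alpha * m_total = 0.419903 * 1771 = 743.6 g


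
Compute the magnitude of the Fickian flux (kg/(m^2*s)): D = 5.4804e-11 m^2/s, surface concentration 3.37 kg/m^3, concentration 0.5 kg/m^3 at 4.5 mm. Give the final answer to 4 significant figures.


J = -D * (dC/dx) = D * (C1 - C2) / dx
J = 5.4804e-11 * (3.37 - 0.5) / 4.5e-03
J = 3.495e-08 kg/(m^2*s)


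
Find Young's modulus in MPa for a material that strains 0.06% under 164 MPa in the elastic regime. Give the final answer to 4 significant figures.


E = sigma / epsilon
epsilon = 0.06% = 6e-04
E = 164 / 6e-04
E = 273300 MPa


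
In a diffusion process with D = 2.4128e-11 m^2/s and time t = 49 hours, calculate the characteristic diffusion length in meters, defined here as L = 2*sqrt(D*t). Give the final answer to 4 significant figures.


t = 49 hr = 176400 s
Diffusion length = 2*sqrt(D*t)
= 2*sqrt(2.4128e-11 * 176400)
= 4.126e-03 m


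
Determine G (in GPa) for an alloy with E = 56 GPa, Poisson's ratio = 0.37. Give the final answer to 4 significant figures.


G = E / (2*(1+nu))
G = 56 / (2*(1+0.37))
G = 20.44 GPa


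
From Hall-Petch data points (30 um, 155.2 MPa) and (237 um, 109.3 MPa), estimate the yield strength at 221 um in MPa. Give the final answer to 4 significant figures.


sigma_y = sigma0 + k / sqrt(d)
1/sqrt(d1) = 1/sqrt(3e-05) = 182.574;  1/sqrt(d2) = 64.957
k = (sigma1 - sigma2) / (1/sqrt(d1) - 1/sqrt(d2)) = (155.2 - 109.3) / (182.574 - 64.957) = 0.390249 MPa*m^0.5
sigma0 = sigma1 - k/sqrt(d1) = 155.2 - 0.390249*182.574 = 83.9506 MPa
sigma_y(d3) = 83.9506 + 0.390249 / sqrt(2.21e-04) = 110.2 MPa


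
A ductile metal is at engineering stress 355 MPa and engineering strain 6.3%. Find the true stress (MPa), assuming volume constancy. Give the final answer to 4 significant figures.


sigma_true = sigma_eng * (1 + epsilon_eng)
sigma_true = 355 * (1 + 0.063)
sigma_true = 377.4 MPa


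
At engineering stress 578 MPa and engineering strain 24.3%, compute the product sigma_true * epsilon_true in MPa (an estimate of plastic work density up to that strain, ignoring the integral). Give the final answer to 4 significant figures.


sigma_true = sigma_eng * (1 + epsilon_eng)
sigma_true = 578 * (1 + 0.243) = 718.454 MPa
epsilon_true = ln(1 + epsilon_eng)
epsilon_true = ln(1 + 0.243) = 0.217528
sigma_true * epsilon_true = 718.454 * 0.217528 = 156.3 MPa


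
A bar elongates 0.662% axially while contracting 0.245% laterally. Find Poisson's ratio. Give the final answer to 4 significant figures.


nu = -epsilon_lat / epsilon_axial
Lateral strain is contraction (negative), so using magnitudes:
nu = 0.245 / 0.662
nu = 0.3701


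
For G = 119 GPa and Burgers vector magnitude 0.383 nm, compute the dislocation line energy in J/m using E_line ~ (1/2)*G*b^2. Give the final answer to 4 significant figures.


E = G*b^2/2
b = 0.383 nm = 3.83e-10 m
G = 119 GPa = 1.19e+11 Pa
E = 0.5 * 1.19e+11 * (3.83e-10)^2
E = 8.728e-09 J/m


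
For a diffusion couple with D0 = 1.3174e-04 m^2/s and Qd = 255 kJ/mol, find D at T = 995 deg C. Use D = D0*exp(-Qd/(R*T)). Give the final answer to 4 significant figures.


D = D0 * exp(-Qd / (R*T))
T = 1268.15 K
D = 1.3174e-04 * exp(-255e3 / (8.314 * 1268.15))
D = 4.13e-15 m^2/s


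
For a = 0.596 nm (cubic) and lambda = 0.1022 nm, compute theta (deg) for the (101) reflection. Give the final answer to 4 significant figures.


d = a / sqrt(h^2+k^2+l^2)
d = 0.596 / sqrt(2) = 0.421436 nm
lambda = 2*d*sin(theta)  =>  sin(theta) = lambda / (2*d)
sin(theta) = 0.1022 / (2 * 0.421436) = 0.121252
theta = 6.964 deg


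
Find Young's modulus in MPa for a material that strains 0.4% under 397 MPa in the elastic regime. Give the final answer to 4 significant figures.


E = sigma / epsilon
epsilon = 0.4% = 4e-03
E = 397 / 4e-03
E = 99250 MPa


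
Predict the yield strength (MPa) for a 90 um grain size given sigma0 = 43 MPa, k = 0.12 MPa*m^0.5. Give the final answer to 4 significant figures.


sigma_y = sigma0 + k / sqrt(d)
d = 90 um = 9e-05 m
sigma_y = 43 + 0.12 / sqrt(9e-05)
sigma_y = 55.65 MPa


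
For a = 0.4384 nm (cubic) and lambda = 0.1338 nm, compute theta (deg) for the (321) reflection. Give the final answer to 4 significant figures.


d = a / sqrt(h^2+k^2+l^2)
d = 0.4384 / sqrt(14) = 0.117167 nm
lambda = 2*d*sin(theta)  =>  sin(theta) = lambda / (2*d)
sin(theta) = 0.1338 / (2 * 0.117167) = 0.570978
theta = 34.82 deg


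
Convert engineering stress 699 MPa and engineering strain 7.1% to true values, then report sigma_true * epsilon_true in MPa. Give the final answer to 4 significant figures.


sigma_true = sigma_eng * (1 + epsilon_eng)
sigma_true = 699 * (1 + 0.071) = 748.629 MPa
epsilon_true = ln(1 + epsilon_eng)
epsilon_true = ln(1 + 0.071) = 0.0685928
sigma_true * epsilon_true = 748.629 * 0.0685928 = 51.35 MPa


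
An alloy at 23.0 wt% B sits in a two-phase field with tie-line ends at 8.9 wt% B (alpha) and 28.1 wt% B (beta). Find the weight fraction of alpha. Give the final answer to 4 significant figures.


f_alpha = (C_beta - C0) / (C_beta - C_alpha)
f_alpha = (28.1 - 23.0) / (28.1 - 8.9)
f_alpha = 0.2656


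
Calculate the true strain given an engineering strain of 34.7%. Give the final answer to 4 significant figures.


epsilon_true = ln(1 + epsilon_eng)
epsilon_true = ln(1 + 0.347)
epsilon_true = 0.2979


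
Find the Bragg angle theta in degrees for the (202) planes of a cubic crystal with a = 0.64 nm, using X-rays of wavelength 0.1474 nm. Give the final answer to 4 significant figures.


d = a / sqrt(h^2+k^2+l^2)
d = 0.64 / sqrt(8) = 0.226274 nm
lambda = 2*d*sin(theta)  =>  sin(theta) = lambda / (2*d)
sin(theta) = 0.1474 / (2 * 0.226274) = 0.325711
theta = 19.01 deg


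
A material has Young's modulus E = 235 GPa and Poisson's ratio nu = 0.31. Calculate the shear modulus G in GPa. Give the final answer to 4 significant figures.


G = E / (2*(1+nu))
G = 235 / (2*(1+0.31))
G = 89.69 GPa


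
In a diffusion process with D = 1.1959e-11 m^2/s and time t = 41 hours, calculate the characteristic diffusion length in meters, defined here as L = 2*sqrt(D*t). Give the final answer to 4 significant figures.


t = 41 hr = 147600 s
Diffusion length = 2*sqrt(D*t)
= 2*sqrt(1.1959e-11 * 147600)
= 2.657e-03 m


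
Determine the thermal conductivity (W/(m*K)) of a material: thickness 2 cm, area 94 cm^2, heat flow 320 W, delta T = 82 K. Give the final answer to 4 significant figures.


k = Q*L / (A*dT)
L = 0.02 m, A = 9.4e-03 m^2
k = 320 * 0.02 / (9.4e-03 * 82)
k = 8.303 W/(m*K)


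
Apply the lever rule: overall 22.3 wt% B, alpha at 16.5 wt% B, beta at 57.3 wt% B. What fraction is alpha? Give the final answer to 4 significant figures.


f_alpha = (C_beta - C0) / (C_beta - C_alpha)
f_alpha = (57.3 - 22.3) / (57.3 - 16.5)
f_alpha = 0.8578


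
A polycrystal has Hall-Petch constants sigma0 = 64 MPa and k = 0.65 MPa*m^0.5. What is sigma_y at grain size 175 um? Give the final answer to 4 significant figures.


sigma_y = sigma0 + k / sqrt(d)
d = 175 um = 1.75e-04 m
sigma_y = 64 + 0.65 / sqrt(1.75e-04)
sigma_y = 113.1 MPa


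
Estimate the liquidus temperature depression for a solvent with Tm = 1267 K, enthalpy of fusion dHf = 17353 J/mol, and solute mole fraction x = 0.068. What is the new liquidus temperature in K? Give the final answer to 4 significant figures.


dT = R*Tm^2*x / dHf
dT = 8.314 * 1267^2 * 0.068 / 17353
dT = 52.2995 K
T_new = 1267 - 52.2995 = 1215 K


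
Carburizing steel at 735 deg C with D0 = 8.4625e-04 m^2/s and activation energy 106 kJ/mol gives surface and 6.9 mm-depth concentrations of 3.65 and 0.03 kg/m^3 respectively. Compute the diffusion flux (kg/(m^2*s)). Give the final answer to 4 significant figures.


Step 1: D = D0 * exp(-Qd/(R*T))
T = 735 + 273.15 = 1008.15 K
D = 8.4625e-04 * exp(-106e3 / (8.314 * 1008.15)) = 2.72389e-09 m^2/s
Step 2: J = D * (C1 - C2) / dx
J = 2.72389e-09 * (3.65 - 0.03) / 6.9e-03
J = 1.429e-06 kg/(m^2*s)


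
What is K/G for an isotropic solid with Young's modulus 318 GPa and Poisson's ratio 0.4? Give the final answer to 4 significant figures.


G = E / (2*(1+nu))
G = 318 / (2*(1+0.4)) = 113.571 GPa
K = E / (3*(1-2*nu))
K = 318 / (3*(1-2*0.4)) = 530 GPa
K/G = 530 / 113.571 = 4.667


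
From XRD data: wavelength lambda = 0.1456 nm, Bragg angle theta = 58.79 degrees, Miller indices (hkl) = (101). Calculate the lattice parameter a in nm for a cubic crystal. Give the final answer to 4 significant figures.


d = lambda / (2*sin(theta))
d = 0.1456 / (2*sin(58.79 deg))
d = 0.0851189 nm
a = d * sqrt(h^2+k^2+l^2) = 0.0851189 * sqrt(2)
a = 0.1204 nm


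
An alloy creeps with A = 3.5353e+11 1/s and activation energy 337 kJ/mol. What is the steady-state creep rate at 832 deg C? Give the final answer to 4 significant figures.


rate = A * exp(-Q / (R*T))
T = 832 + 273.15 = 1105.15 K
rate = 3.5353e+11 * exp(-337e3 / (8.314 * 1105.15))
rate = 4.165e-05 1/s


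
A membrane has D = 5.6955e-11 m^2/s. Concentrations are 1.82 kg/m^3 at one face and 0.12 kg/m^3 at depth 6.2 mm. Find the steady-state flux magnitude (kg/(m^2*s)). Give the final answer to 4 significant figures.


J = -D * (dC/dx) = D * (C1 - C2) / dx
J = 5.6955e-11 * (1.82 - 0.12) / 6.2e-03
J = 1.562e-08 kg/(m^2*s)


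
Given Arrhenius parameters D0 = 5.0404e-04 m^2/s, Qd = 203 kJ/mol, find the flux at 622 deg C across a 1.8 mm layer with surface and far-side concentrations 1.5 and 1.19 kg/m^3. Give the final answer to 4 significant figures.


Step 1: D = D0 * exp(-Qd/(R*T))
T = 622 + 273.15 = 895.15 K
D = 5.0404e-04 * exp(-203e3 / (8.314 * 895.15)) = 7.18438e-16 m^2/s
Step 2: J = D * (C1 - C2) / dx
J = 7.18438e-16 * (1.5 - 1.19) / 1.8e-03
J = 1.237e-13 kg/(m^2*s)


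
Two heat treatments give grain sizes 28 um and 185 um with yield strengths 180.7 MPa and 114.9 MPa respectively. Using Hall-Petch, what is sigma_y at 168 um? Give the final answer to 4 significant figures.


sigma_y = sigma0 + k / sqrt(d)
1/sqrt(d1) = 1/sqrt(2.8e-05) = 188.982;  1/sqrt(d2) = 73.5215
k = (sigma1 - sigma2) / (1/sqrt(d1) - 1/sqrt(d2)) = (180.7 - 114.9) / (188.982 - 73.5215) = 0.569891 MPa*m^0.5
sigma0 = sigma1 - k/sqrt(d1) = 180.7 - 0.569891*188.982 = 73.0008 MPa
sigma_y(d3) = 73.0008 + 0.569891 / sqrt(1.68e-04) = 117 MPa


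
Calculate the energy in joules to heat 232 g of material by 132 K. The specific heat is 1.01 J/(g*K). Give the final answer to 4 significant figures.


Q = m * cp * dT
Q = 232 * 1.01 * 132
Q = 30930 J


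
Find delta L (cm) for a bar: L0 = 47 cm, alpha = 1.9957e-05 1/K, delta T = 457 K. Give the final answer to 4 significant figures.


dL = L0 * alpha * dT
dL = 47 * 1.9957e-05 * 457
dL = 0.4287 cm


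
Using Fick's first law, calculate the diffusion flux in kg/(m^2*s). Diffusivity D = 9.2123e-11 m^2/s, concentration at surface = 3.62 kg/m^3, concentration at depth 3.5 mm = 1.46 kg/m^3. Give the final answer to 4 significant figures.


J = -D * (dC/dx) = D * (C1 - C2) / dx
J = 9.2123e-11 * (3.62 - 1.46) / 3.5e-03
J = 5.685e-08 kg/(m^2*s)


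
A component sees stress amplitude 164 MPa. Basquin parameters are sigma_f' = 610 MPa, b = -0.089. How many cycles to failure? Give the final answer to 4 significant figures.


sigma_a = sigma_f' * (2*Nf)^b
2*Nf = (sigma_a / sigma_f')^(1/b)
2*Nf = (164 / 610)^(1/-0.089)
2*Nf = 2.57013e+06
Nf = 1.285e+06 cycles


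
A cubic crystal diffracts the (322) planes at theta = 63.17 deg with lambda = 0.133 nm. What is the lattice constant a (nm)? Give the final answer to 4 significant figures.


d = lambda / (2*sin(theta))
d = 0.133 / (2*sin(63.17 deg))
d = 0.0745224 nm
a = d * sqrt(h^2+k^2+l^2) = 0.0745224 * sqrt(17)
a = 0.3073 nm


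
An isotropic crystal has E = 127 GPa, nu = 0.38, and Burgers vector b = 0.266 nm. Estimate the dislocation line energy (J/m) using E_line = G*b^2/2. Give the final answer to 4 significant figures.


Step 1: G = E / (2*(1+nu))
G = 127 / (2*(1+0.38)) = 46.0145 GPa = 4.60145e+10 Pa
Step 2: E_line = G*b^2/2
b = 0.266 nm = 2.66e-10 m
E_line = 0.5 * 4.60145e+10 * (2.66e-10)^2 = 1.628e-09 J/m


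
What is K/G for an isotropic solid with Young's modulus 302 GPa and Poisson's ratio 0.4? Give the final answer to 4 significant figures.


G = E / (2*(1+nu))
G = 302 / (2*(1+0.4)) = 107.857 GPa
K = E / (3*(1-2*nu))
K = 302 / (3*(1-2*0.4)) = 503.333 GPa
K/G = 503.333 / 107.857 = 4.667


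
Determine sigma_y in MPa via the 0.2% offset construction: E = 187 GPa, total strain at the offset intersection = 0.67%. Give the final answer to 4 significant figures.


Offset strain = 0.002
Elastic strain at yield = total_strain - offset = 6.7e-03 - 0.002 = 4.7e-03
sigma_y = E * elastic_strain = 187000 * 4.7e-03
sigma_y = 878.9 MPa


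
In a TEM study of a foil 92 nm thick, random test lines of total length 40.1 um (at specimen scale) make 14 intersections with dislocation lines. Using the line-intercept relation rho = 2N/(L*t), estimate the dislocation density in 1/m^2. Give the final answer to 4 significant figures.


rho = 2N / (L * t)
L = 40.1 um = 4.01e-05 m, t = 92 nm = 9.2e-08 m
rho = 2 * 14 / (4.01e-05 * 9.2e-08)
rho = 7.59e+12 1/m^2


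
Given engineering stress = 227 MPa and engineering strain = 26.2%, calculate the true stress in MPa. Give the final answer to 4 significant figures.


sigma_true = sigma_eng * (1 + epsilon_eng)
sigma_true = 227 * (1 + 0.262)
sigma_true = 286.5 MPa


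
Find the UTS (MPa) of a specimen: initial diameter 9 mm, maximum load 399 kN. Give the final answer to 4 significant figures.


A0 = pi*(d/2)^2 = pi*(9/2)^2 = 63.6173 mm^2
UTS = F_max / A0 = 399*1000 / 63.6173
UTS = 6272 MPa


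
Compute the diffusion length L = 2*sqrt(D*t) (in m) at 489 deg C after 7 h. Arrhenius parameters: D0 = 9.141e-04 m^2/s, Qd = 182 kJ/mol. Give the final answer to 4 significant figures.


Step 1: D = D0 * exp(-Qd/(R*T))
T = 762.15 K
D = 9.141e-04 * exp(-182e3 / (8.314 * 762.15)) = 3.06908e-16 m^2/s
Step 2: L = 2*sqrt(D*t)
t = 7 h = 25200 s
L = 2*sqrt(3.06908e-16 * 25200) = 5.562e-06 m


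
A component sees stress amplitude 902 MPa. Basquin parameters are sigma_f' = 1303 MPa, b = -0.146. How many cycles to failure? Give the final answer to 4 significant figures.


sigma_a = sigma_f' * (2*Nf)^b
2*Nf = (sigma_a / sigma_f')^(1/b)
2*Nf = (902 / 1303)^(1/-0.146)
2*Nf = 12.4192
Nf = 6.21 cycles


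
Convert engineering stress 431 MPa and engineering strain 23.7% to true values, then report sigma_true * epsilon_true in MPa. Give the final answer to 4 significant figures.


sigma_true = sigma_eng * (1 + epsilon_eng)
sigma_true = 431 * (1 + 0.237) = 533.147 MPa
epsilon_true = ln(1 + epsilon_eng)
epsilon_true = ln(1 + 0.237) = 0.212689
sigma_true * epsilon_true = 533.147 * 0.212689 = 113.4 MPa


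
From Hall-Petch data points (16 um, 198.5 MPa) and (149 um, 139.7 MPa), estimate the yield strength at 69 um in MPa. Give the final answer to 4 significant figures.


sigma_y = sigma0 + k / sqrt(d)
1/sqrt(d1) = 1/sqrt(1.6e-05) = 250;  1/sqrt(d2) = 81.9232
k = (sigma1 - sigma2) / (1/sqrt(d1) - 1/sqrt(d2)) = (198.5 - 139.7) / (250 - 81.9232) = 0.34984 MPa*m^0.5
sigma0 = sigma1 - k/sqrt(d1) = 198.5 - 0.34984*250 = 111.04 MPa
sigma_y(d3) = 111.04 + 0.34984 / sqrt(6.9e-05) = 153.2 MPa


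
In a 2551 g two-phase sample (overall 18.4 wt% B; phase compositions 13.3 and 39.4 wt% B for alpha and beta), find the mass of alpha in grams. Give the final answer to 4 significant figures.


f_alpha = (C_beta - C0) / (C_beta - C_alpha)
f_alpha = (39.4 - 18.4) / (39.4 - 13.3) = 0.804598
m_alpha = f_alpha * m_total = 0.804598 * 2551 = 2053 g


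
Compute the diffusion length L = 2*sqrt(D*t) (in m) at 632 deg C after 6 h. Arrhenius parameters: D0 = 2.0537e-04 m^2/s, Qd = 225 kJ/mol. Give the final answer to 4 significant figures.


Step 1: D = D0 * exp(-Qd/(R*T))
T = 905.15 K
D = 2.0537e-04 * exp(-225e3 / (8.314 * 905.15)) = 2.12671e-17 m^2/s
Step 2: L = 2*sqrt(D*t)
t = 6 h = 21600 s
L = 2*sqrt(2.12671e-17 * 21600) = 1.356e-06 m


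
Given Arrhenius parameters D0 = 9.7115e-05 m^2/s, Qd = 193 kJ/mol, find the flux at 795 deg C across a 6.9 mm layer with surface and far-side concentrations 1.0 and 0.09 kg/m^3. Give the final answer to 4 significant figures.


Step 1: D = D0 * exp(-Qd/(R*T))
T = 795 + 273.15 = 1068.15 K
D = 9.7115e-05 * exp(-193e3 / (8.314 * 1068.15)) = 3.53887e-14 m^2/s
Step 2: J = D * (C1 - C2) / dx
J = 3.53887e-14 * (1.0 - 0.09) / 6.9e-03
J = 4.667e-12 kg/(m^2*s)


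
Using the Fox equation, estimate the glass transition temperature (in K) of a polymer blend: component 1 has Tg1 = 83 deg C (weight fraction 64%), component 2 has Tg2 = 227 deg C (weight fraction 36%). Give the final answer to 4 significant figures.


1/Tg = w1/Tg1 + w2/Tg2 (in Kelvin)
Tg1 = 356.15 K, Tg2 = 500.15 K
1/Tg = 0.64/356.15 + 0.36/500.15
Tg = 397.3 K


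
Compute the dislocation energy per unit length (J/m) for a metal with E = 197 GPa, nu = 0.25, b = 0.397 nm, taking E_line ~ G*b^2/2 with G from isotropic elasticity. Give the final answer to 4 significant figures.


Step 1: G = E / (2*(1+nu))
G = 197 / (2*(1+0.25)) = 78.8 GPa = 7.88e+10 Pa
Step 2: E_line = G*b^2/2
b = 0.397 nm = 3.97e-10 m
E_line = 0.5 * 7.88e+10 * (3.97e-10)^2 = 6.21e-09 J/m


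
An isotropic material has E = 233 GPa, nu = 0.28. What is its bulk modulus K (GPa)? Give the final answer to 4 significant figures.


K = E / (3*(1-2*nu))
K = 233 / (3*(1-2*0.28))
K = 176.5 GPa


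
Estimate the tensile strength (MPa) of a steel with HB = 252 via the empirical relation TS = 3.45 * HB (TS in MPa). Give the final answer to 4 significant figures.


TS (MPa) = 3.45 * HB
TS = 3.45 * 252
TS = 869.4 MPa


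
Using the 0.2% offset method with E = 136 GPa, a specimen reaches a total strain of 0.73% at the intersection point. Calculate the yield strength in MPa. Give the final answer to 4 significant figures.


Offset strain = 0.002
Elastic strain at yield = total_strain - offset = 7.3e-03 - 0.002 = 5.3e-03
sigma_y = E * elastic_strain = 136000 * 5.3e-03
sigma_y = 720.8 MPa


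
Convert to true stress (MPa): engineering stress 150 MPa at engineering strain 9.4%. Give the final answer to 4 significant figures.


sigma_true = sigma_eng * (1 + epsilon_eng)
sigma_true = 150 * (1 + 0.094)
sigma_true = 164.1 MPa
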